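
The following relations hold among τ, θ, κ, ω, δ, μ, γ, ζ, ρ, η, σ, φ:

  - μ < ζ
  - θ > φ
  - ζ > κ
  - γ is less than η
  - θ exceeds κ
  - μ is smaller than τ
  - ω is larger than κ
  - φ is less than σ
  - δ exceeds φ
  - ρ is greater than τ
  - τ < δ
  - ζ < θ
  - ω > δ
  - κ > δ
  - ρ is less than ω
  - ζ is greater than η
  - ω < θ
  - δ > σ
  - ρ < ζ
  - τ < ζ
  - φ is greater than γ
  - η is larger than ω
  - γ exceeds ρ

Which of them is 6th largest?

δ

Piecing the relations together gives one ordering: μ < τ < ρ < γ < φ < σ < δ < κ < ω < η < ζ < θ.
The 6th largest is δ.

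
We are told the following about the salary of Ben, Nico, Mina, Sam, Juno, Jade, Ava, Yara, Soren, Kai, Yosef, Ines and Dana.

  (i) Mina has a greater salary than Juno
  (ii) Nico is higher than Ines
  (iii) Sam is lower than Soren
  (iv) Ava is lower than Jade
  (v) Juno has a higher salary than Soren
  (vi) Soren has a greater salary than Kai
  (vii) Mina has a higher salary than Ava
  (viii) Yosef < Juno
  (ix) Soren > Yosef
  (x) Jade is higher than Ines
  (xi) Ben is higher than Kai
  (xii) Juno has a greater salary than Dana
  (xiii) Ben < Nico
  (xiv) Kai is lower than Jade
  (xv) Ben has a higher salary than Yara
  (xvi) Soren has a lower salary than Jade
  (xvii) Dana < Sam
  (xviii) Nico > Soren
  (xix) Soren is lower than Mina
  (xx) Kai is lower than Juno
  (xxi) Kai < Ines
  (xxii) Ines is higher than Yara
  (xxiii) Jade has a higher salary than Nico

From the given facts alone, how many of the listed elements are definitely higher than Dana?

6

Directly above Dana: Sam, Juno.
One step further: Soren, Mina (4 so far).
One step further: Nico, Jade (6 so far).
Nothing else is reachable above Dana; 6 in all.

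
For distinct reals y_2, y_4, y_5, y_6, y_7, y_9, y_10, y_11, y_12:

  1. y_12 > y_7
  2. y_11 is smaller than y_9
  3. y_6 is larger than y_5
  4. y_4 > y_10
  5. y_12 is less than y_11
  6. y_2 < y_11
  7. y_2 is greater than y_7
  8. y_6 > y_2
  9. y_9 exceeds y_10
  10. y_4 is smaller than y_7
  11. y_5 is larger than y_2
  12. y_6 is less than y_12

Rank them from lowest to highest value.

y_10 < y_4 < y_7 < y_2 < y_5 < y_6 < y_12 < y_11 < y_9

Nothing is placed below y_10, so it is least; from there y_10 < y_4; y_4 < y_7; y_7 < y_2; y_2 < y_5; y_5 < y_6; y_6 < y_12; y_12 < y_11; y_11 < y_9, each given directly.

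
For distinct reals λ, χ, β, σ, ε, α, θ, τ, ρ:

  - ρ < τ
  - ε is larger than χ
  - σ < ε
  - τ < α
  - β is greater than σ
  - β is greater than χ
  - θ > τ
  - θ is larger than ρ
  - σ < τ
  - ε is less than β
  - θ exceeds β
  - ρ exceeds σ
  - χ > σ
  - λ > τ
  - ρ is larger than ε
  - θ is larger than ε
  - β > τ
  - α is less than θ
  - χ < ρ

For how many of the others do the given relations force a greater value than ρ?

5

Directly above ρ: τ, θ.
One step further: β, α, λ (5 so far).
No other element is forced above ρ by the given relations, so the count is 5.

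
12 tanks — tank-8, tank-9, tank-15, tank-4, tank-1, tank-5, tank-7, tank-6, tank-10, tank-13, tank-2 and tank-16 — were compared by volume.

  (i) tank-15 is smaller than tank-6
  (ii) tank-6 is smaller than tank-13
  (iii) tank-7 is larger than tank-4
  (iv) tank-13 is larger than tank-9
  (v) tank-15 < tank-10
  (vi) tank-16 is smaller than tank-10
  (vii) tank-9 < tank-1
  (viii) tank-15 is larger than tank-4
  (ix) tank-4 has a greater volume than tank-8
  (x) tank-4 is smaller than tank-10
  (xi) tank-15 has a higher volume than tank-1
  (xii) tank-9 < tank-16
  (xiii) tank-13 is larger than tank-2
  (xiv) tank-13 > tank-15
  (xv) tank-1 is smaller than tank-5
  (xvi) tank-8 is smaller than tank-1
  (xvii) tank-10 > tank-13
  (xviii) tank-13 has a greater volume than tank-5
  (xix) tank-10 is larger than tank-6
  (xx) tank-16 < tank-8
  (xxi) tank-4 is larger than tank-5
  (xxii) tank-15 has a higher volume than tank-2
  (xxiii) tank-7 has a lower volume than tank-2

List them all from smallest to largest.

tank-9 < tank-16 < tank-8 < tank-1 < tank-5 < tank-4 < tank-7 < tank-2 < tank-15 < tank-6 < tank-13 < tank-10

Nothing is placed below tank-9, so it is least; from there tank-9 < tank-16; tank-16 < tank-8; tank-8 < tank-1; tank-1 < tank-5; tank-5 < tank-4; tank-4 < tank-7; tank-7 < tank-2; tank-2 < tank-15; tank-15 < tank-6; tank-6 < tank-13; tank-13 < tank-10, each given directly.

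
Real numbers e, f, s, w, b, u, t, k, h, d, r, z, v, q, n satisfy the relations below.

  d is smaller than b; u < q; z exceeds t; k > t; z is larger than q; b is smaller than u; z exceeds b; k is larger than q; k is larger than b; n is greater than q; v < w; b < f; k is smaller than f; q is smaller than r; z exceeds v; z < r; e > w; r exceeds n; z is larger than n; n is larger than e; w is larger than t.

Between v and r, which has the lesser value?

v

Following the relations from v: v < w < e < n < z < r.
So v < r; v is the smaller of the two.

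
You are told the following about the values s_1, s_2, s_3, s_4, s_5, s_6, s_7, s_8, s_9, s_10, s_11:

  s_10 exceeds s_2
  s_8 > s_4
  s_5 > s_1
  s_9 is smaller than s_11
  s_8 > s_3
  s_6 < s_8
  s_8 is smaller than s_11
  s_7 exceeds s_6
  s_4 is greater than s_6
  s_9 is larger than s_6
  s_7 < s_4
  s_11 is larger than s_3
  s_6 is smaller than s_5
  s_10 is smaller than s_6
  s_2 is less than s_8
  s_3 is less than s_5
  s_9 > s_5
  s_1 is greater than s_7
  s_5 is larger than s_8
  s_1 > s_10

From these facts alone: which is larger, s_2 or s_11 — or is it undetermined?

s_2 < s_10 and s_10 < s_6 give s_2 < s_6.
With s_6 < s_7: s_2 < s_10 < s_6 < s_7.
With s_7 < s_4: s_2 < s_10 < s_6 < s_7 < s_4.
Then s_4 < s_8 extends the chain to s_8.
Then s_8 < s_5 extends the chain to s_5.
With s_5 < s_9: s_2 < s_10 < s_6 < s_7 < s_4 < s_8 < s_5 < s_9.
Then s_9 < s_11 extends the chain to s_11.
So s_11 is larger.

s_11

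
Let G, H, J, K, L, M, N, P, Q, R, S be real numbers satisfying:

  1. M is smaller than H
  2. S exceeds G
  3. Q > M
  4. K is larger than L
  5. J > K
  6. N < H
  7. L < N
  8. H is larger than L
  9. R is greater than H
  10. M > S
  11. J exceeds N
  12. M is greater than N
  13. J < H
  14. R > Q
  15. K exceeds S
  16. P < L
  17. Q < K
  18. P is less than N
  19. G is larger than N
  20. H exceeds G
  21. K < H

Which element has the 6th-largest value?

M

Piecing the relations together gives one ordering: P < L < N < G < S < M < Q < K < J < H < R.
The 6th largest is M.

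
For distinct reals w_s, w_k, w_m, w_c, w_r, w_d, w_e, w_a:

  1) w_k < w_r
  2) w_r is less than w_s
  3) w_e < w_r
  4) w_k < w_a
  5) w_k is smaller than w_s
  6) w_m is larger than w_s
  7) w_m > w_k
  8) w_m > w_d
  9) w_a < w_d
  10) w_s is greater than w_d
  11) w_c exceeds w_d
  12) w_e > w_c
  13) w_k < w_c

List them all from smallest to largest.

w_k < w_a < w_d < w_c < w_e < w_r < w_s < w_m

The consecutive links are each given: w_k < w_a; w_a < w_d; w_d < w_c; w_c < w_e; w_e < w_r; w_r < w_s; w_s < w_m.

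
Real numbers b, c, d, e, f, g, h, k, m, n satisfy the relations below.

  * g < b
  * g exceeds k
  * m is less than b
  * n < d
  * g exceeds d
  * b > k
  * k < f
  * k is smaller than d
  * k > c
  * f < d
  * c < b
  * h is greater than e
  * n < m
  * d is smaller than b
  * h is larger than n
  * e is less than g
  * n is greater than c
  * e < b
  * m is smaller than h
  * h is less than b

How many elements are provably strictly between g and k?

2

The relations place k below g. An element lies strictly between them when it is forced above k and also forced below g.
Above k: {f, d, b}. Below g: {c, e, n, f, d}.
Intersection: {f, d} — 2.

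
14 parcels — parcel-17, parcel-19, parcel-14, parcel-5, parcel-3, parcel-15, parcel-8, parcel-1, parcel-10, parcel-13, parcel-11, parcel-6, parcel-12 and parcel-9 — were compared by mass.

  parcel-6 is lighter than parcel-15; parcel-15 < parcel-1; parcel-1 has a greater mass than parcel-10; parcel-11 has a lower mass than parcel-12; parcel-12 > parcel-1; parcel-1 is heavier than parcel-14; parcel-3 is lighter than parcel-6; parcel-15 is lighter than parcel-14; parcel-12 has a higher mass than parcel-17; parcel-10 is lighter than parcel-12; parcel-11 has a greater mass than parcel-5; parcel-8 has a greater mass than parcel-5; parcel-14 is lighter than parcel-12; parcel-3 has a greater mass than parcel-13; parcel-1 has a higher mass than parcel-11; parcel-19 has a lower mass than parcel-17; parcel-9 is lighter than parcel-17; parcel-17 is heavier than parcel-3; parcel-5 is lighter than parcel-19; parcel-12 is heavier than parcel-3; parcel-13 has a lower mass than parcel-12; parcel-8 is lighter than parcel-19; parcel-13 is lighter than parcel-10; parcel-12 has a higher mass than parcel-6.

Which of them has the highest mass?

parcel-12

Chaining downward from parcel-12: directly below it, parcel-13, parcel-3, parcel-11, parcel-6, parcel-14, parcel-10, parcel-1, parcel-17; then parcel-5, parcel-15, parcel-19, parcel-9; then parcel-8.
That covers every other element, and nothing is given above parcel-12, so parcel-12 is the highest mass.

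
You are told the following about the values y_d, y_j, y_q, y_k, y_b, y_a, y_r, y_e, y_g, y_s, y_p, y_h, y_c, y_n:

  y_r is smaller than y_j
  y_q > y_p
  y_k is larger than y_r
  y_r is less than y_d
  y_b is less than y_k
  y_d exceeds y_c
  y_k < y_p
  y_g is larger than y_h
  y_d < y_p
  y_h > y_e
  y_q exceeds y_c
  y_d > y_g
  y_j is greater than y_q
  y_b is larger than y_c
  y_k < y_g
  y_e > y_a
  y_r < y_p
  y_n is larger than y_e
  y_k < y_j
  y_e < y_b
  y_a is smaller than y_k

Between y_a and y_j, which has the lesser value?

y_a

The relevant relations are y_a < y_e; y_e < y_b; y_b < y_k; y_k < y_g; y_g < y_d; y_d < y_p; y_p < y_q; y_q < y_j.
Together: y_a < y_e < y_b < y_k < y_g < y_d < y_p < y_q < y_j.
So y_a < y_j; y_a is the smaller of the two.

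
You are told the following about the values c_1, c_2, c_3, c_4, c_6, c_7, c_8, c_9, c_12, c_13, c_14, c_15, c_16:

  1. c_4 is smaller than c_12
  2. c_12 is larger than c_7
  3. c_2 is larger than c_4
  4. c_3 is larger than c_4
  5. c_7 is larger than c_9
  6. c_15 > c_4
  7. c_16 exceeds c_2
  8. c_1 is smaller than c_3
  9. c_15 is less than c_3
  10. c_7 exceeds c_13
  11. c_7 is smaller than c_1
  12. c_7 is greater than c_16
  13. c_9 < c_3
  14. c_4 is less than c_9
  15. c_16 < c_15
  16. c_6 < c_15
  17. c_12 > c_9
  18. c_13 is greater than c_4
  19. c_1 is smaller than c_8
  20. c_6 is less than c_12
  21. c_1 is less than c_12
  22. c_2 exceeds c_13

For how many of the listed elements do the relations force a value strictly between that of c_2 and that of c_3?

4

The relations place c_2 below c_3. An element lies strictly between them when it is forced above c_2 and also forced below c_3.
Above c_2: {c_16, c_7, c_1, c_12, c_15, c_8}. Below c_3: {c_4, c_13, c_9, c_6, c_16, c_7, c_1, c_15}.
Intersection: {c_16, c_7, c_1, c_15} — 4.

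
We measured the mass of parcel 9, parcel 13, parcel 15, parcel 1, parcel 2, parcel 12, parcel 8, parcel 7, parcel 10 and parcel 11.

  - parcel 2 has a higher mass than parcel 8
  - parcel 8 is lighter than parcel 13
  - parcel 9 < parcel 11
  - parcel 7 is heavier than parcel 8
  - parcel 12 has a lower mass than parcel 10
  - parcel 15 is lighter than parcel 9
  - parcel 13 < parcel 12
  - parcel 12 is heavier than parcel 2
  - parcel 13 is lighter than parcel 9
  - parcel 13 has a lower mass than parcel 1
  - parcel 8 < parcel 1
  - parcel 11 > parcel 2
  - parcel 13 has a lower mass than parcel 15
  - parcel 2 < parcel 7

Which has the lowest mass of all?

Chaining upward from parcel 8: directly above it, parcel 2, parcel 13, parcel 7, parcel 1; then parcel 12, parcel 15, parcel 9, parcel 11; then parcel 10.
That covers every other element, and nothing is given below parcel 8, so parcel 8 is the lowest mass.

parcel 8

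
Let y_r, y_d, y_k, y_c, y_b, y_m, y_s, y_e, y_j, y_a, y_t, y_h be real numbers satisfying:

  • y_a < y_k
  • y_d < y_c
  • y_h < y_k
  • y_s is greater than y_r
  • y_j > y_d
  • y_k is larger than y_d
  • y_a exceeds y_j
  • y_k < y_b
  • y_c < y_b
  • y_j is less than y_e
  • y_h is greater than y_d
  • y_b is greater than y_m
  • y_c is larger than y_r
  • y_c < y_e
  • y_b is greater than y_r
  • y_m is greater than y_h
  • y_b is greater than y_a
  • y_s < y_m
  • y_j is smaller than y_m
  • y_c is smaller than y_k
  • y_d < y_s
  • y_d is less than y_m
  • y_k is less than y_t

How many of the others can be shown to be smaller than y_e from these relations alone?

4

The elements the relations force below y_e are y_r, y_d, y_c, y_j — no chain reaches any other.
That is 4.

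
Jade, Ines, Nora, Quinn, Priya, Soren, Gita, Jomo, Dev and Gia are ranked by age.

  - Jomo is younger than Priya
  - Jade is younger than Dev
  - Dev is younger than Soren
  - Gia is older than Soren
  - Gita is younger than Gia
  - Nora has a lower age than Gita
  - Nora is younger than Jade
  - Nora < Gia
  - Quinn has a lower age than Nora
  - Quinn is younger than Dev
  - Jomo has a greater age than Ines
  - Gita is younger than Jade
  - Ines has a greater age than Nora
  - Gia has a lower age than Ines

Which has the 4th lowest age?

Jade

Chaining the given pairs: Quinn < Nora < Gita < Jade < Dev < Soren < Gia < Ines < Jomo < Priya.
Counting 4 from the smallest end gives Jade.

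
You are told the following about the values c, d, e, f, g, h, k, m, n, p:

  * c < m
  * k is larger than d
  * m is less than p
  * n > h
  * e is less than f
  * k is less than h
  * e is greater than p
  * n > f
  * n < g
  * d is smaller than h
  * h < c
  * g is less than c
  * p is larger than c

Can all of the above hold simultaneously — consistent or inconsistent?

inconsistent

Chaining the given relations yields n < g < c < m < p < e < f, so n < f. But one relation states f < n. These cannot both hold.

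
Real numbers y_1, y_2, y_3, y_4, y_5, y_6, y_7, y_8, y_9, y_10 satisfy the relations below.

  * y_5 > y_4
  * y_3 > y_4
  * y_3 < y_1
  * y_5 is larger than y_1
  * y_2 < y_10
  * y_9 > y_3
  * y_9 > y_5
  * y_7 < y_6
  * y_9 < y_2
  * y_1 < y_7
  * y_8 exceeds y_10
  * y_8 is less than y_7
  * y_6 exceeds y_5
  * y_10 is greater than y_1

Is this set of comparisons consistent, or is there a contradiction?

The single ordering y_4 < y_3 < y_1 < y_5 < y_9 < y_2 < y_10 < y_8 < y_7 < y_6 satisfies every listed relation, so no contradiction arises.

consistent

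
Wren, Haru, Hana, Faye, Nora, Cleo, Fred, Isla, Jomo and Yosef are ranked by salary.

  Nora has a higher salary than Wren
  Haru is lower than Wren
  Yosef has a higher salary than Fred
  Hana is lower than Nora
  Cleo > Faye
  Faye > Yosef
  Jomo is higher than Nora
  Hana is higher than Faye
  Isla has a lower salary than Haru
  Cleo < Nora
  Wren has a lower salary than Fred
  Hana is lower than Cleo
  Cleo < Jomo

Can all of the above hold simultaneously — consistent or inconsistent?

The single ordering Isla < Haru < Wren < Fred < Yosef < Faye < Hana < Cleo < Nora < Jomo satisfies every listed relation, so no contradiction arises.

consistent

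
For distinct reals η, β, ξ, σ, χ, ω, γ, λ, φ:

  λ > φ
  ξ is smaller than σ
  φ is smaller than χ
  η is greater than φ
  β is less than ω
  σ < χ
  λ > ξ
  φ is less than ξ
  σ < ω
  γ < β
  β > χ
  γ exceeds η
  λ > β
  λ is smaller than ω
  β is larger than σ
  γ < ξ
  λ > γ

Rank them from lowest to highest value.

φ < η < γ < ξ < σ < χ < β < λ < ω

Each adjacent pair is fixed by a given relation: φ < η; η < γ; γ < ξ; ξ < σ; σ < χ; χ < β; β < λ; λ < ω. Chaining them end to end gives the full order.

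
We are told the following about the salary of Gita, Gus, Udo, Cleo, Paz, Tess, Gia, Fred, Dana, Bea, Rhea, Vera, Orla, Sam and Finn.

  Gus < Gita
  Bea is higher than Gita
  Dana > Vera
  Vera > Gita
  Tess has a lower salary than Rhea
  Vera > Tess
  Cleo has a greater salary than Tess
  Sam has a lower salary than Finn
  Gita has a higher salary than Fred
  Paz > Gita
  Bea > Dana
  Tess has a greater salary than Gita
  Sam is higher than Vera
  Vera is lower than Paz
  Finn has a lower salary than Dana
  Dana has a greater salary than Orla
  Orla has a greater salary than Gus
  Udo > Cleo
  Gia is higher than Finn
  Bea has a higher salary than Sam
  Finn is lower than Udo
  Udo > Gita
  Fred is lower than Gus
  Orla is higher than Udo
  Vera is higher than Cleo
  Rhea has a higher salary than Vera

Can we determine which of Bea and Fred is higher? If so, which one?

Bea

Fred < Gus and Gus < Gita give Fred < Gita.
With Gita < Tess: Fred < Gus < Gita < Tess.
Then Tess < Cleo extends the chain to Cleo.
With Cleo < Vera: Fred < Gus < Gita < Tess < Cleo < Vera.
Then Vera < Sam extends the chain to Sam.
With Sam < Finn: Fred < Gus < Gita < Tess < Cleo < Vera < Sam < Finn.
Then Finn < Udo extends the chain to Udo.
With Udo < Orla: Fred < Gus < Gita < Tess < Cleo < Vera < Sam < Finn < Udo < Orla.
With Orla < Dana: Fred < Gus < Gita < Tess < Cleo < Vera < Sam < Finn < Udo < Orla < Dana.
With Dana < Bea: Fred < Gus < Gita < Tess < Cleo < Vera < Sam < Finn < Udo < Orla < Dana < Bea.
So Bea is higher.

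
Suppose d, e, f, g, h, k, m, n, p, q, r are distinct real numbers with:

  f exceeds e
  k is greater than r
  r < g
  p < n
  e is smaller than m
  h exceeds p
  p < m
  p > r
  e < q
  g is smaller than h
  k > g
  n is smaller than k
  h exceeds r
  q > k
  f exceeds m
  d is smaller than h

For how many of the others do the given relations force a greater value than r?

8

From r the given relations immediately reach p, g, k, h.
From those, n, m, q — 7 in total.
From those, f — 8 in total.
No other element is forced above r by the given relations, so the count is 8.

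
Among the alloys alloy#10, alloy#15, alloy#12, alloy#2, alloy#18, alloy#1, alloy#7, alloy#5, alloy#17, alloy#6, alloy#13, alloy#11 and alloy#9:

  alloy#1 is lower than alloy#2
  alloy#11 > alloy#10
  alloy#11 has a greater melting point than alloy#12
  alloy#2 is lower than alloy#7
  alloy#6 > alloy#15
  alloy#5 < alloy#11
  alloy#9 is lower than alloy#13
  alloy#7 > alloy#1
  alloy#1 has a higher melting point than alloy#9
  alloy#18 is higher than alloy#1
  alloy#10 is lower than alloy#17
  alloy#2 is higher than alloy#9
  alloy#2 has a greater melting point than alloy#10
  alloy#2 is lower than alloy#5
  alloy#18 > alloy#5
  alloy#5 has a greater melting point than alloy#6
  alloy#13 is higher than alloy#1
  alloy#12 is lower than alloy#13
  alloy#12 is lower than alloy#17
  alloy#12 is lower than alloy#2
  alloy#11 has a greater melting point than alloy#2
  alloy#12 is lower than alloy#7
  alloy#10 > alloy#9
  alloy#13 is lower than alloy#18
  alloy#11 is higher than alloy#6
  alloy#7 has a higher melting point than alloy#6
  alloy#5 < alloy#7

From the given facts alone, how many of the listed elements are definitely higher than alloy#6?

4

The elements the relations force above alloy#6 are alloy#5, alloy#11, alloy#18, alloy#7 — no chain reaches any other.
That is 4.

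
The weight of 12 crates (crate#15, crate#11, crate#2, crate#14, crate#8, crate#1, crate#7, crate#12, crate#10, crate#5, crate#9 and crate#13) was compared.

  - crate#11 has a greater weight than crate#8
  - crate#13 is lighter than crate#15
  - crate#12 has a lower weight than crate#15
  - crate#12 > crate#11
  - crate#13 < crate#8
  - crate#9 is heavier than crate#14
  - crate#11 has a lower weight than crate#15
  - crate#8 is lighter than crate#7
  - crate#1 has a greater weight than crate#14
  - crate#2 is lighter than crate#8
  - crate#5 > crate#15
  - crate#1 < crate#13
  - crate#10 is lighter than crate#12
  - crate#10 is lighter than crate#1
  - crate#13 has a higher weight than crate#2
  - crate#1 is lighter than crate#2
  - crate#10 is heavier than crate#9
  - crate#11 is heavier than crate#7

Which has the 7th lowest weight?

Piecing the relations together gives one ordering: crate#14 < crate#9 < crate#10 < crate#1 < crate#2 < crate#13 < crate#8 < crate#7 < crate#11 < crate#12 < crate#15 < crate#5.
The 7th smallest is crate#8.

crate#8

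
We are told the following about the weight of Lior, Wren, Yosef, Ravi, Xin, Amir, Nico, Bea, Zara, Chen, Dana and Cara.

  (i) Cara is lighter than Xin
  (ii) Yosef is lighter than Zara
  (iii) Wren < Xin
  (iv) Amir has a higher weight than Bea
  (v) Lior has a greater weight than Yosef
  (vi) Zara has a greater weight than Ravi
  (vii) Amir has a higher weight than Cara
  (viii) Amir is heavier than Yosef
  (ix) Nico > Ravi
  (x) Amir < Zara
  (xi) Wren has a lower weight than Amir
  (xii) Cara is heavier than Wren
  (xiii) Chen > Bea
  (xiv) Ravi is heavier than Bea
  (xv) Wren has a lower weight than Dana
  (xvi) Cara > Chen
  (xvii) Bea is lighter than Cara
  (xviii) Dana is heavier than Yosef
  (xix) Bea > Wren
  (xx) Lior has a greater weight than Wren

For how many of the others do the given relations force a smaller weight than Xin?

4

Directly below Xin: Wren, Cara.
One step further: Bea, Chen (4 so far).
No other element is forced below Xin by the given relations, so the count is 4.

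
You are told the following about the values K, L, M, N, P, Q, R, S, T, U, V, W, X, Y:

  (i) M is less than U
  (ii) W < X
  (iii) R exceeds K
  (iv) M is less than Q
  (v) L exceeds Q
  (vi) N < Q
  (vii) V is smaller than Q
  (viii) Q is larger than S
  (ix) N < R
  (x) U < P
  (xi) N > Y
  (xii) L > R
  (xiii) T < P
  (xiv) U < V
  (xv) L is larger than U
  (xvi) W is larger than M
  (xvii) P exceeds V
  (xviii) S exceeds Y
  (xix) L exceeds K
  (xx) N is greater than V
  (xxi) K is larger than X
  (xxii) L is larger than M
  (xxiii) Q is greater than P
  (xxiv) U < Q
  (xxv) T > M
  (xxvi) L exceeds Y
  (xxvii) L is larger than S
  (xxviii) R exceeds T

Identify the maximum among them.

L

Y is not greatest since Y < S; M is not greatest since M < T; W is not greatest since W < X; U is not greatest since U < V; X is not greatest since X < K; K is not greatest since K < L; T is not greatest since T < R; V is not greatest since V < N; P is not greatest since P < Q; N is not greatest since N < Q; S is not greatest since S < Q; Q is not greatest since Q < L; R is not greatest since R < L.
Only L has nothing above it, so L is the maximum.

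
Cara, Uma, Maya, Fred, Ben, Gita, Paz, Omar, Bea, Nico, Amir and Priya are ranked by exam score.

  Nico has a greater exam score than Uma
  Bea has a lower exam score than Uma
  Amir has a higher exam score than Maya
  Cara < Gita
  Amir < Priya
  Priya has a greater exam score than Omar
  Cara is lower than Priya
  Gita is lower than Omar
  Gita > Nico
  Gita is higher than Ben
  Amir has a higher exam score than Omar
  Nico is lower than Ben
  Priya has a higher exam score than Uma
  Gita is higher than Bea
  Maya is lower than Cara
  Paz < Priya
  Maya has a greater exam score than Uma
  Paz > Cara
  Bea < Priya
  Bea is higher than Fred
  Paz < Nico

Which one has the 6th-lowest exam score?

Piecing the relations together gives one ordering: Fred < Bea < Uma < Maya < Cara < Paz < Nico < Ben < Gita < Omar < Amir < Priya.
The 6th smallest is Paz.

Paz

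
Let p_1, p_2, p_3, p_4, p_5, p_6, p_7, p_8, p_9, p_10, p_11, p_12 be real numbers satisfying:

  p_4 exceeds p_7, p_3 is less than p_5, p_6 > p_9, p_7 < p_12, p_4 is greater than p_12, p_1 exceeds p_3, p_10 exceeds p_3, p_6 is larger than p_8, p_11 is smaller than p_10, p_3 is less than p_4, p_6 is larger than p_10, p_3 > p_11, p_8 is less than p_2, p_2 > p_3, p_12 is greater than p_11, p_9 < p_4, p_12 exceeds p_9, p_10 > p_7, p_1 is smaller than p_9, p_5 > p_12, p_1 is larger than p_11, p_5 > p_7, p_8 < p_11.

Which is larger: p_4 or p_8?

p_8 < p_11 and p_11 < p_3 give p_8 < p_3.
With p_3 < p_1: p_8 < p_11 < p_3 < p_1.
Then p_1 < p_9 extends the chain to p_9.
With p_9 < p_4: p_8 < p_11 < p_3 < p_1 < p_9 < p_4.
So p_8 < p_4; p_4 is the larger of the two.

p_4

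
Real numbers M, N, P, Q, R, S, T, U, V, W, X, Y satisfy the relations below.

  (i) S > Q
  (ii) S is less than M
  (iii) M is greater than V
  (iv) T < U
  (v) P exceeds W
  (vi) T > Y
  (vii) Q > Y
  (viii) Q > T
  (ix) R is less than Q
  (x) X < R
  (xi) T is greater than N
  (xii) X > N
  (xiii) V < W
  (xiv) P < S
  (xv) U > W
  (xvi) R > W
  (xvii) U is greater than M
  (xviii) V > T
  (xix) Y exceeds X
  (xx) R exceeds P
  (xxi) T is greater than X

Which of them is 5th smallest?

The consecutive relations fix a unique order: N < X < Y < T < V < W < P < R < Q < S < M < U.
Counting 5 from the smallest end gives V.

V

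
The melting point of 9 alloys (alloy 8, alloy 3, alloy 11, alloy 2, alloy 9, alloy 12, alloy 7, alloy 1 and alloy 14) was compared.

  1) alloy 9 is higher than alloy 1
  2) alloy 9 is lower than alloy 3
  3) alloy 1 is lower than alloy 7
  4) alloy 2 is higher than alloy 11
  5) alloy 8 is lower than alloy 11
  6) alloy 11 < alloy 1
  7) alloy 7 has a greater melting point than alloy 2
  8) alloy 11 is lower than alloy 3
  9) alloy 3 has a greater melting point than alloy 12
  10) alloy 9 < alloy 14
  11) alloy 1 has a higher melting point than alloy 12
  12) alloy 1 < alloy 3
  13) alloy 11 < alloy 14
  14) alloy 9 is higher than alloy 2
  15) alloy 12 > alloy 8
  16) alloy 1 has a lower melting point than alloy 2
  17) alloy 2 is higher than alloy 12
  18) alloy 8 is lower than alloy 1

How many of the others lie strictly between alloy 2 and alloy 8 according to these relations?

Chaining upward from alloy 8 reaches: alloy 11, alloy 12, alloy 1, alloy 7, alloy 9, alloy 3, alloy 14.
Chaining downward from alloy 2 reaches: alloy 11, alloy 12, alloy 1.
Strictly between alloy 8 and alloy 2 are those in both lists: alloy 11, alloy 12, alloy 1 — 3 elements.

3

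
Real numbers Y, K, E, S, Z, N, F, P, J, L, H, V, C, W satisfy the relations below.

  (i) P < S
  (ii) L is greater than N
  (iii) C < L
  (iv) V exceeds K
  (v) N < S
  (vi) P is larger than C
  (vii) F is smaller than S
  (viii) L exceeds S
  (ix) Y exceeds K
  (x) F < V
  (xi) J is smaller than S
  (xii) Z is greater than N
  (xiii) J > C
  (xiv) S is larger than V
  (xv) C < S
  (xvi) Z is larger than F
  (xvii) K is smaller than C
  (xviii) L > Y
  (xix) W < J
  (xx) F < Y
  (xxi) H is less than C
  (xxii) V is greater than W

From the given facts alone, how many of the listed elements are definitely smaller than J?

4

The elements the relations force below J are W, H, K, C — no chain reaches any other.
That is 4.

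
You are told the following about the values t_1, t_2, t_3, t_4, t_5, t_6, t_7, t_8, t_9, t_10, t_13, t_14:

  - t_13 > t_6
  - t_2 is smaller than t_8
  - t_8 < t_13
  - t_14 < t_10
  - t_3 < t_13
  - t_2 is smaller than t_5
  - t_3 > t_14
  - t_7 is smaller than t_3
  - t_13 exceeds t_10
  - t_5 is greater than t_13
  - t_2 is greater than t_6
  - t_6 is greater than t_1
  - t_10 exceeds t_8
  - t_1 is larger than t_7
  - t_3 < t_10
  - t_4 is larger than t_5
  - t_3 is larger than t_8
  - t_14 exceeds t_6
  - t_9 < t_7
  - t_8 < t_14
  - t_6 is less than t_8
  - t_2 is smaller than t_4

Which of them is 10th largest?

t_1

The consecutive relations fix a unique order: t_9 < t_7 < t_1 < t_6 < t_2 < t_8 < t_14 < t_3 < t_10 < t_13 < t_5 < t_4.
The 10th largest is t_1.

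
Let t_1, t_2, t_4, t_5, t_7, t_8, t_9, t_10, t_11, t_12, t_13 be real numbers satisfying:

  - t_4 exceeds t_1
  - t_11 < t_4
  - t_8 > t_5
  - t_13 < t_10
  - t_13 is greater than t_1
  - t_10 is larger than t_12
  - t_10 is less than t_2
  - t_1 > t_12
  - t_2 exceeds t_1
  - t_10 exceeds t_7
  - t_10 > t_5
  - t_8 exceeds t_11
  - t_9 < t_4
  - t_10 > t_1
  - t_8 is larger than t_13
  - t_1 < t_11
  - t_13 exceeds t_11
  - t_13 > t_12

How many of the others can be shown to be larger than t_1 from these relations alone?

6

Directly above t_1: t_11, t_4, t_13, t_10, t_2.
One step further: t_8 (6 so far).
No other element is forced above t_1 by the given relations, so the count is 6.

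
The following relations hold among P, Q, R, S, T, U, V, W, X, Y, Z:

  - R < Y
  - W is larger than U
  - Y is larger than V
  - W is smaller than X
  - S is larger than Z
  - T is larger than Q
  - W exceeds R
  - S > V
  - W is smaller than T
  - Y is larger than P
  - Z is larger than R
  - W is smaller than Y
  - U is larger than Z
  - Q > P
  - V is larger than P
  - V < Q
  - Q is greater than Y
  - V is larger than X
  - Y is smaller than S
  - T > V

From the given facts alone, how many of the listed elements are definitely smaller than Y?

7

From Y the given relations immediately reach P, R, W, V.
From those, U, X — 6 in total.
From those, Z — 7 in total.
No other element is forced below Y by the given relations, so the count is 7.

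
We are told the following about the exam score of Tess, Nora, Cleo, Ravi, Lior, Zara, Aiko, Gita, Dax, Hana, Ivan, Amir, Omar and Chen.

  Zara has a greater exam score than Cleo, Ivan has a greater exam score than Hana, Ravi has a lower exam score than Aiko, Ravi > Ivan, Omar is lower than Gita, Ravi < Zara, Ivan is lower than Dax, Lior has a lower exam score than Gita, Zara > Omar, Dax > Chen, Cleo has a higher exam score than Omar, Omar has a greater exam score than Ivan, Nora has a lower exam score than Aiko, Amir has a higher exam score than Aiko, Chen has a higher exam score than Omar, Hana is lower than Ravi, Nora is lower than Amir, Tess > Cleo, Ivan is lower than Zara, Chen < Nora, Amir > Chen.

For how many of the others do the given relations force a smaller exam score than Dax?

The elements the relations force below Dax are Hana, Ivan, Omar, Chen — no chain reaches any other.
That is 4.

4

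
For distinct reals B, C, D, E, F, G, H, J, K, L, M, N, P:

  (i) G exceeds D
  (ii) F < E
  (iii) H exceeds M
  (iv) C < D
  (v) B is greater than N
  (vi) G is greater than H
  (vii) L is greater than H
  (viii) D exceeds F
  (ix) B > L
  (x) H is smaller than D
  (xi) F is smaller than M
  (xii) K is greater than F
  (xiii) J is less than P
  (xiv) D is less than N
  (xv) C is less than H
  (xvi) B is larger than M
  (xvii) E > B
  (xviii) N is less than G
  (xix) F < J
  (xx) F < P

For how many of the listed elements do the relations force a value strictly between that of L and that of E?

1

The relations place L below E. An element lies strictly between them when it is forced above L and also forced below E.
Above L: {B}. Below E: {F, C, M, H, D, N, B}.
Intersection: {B} — 1.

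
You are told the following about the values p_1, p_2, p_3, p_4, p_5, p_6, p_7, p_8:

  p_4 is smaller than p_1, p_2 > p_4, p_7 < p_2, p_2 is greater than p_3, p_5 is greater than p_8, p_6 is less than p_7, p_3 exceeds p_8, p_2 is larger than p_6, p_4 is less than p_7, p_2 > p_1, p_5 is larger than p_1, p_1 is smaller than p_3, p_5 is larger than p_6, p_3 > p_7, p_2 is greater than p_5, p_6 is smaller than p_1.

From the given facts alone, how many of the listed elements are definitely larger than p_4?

5

Directly above p_4: p_7, p_1, p_2.
One step further: p_3, p_5 (5 so far).
No other element is forced above p_4 by the given relations, so the count is 5.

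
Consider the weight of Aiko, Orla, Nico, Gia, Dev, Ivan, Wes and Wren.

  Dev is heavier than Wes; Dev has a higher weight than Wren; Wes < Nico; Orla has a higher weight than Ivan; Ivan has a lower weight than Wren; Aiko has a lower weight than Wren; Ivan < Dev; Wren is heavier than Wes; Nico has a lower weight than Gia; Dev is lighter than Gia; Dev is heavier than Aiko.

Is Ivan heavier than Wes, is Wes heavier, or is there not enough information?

Following every chain through Ivan: above Ivan we get Wren, Orla, Dev, Gia.
Wes is not reached, and no chain runs the other way from Wes to Ivan.
So the given relations leave the order of Ivan and Wes undetermined.

undetermined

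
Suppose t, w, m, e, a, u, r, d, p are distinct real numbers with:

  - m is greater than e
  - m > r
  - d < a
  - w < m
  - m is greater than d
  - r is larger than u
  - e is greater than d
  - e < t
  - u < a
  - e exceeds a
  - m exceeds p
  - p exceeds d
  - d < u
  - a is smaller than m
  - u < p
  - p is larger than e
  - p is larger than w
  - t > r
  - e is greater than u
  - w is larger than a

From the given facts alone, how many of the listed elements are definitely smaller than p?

The elements the relations force below p are d, u, a, e, w — no chain reaches any other.
That is 5.

5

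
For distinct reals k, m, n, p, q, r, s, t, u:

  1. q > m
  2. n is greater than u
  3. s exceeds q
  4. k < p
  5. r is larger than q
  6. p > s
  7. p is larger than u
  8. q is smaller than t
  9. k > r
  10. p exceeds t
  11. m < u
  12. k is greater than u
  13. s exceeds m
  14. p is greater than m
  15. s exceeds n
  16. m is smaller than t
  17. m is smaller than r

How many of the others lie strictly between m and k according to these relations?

The relations place m below k. An element lies strictly between them when it is forced above m and also forced below k.
Above m: {u, q, r, n, s, t, p}. Below k: {u, q, r}.
Intersection: {u, q, r} — 3.

3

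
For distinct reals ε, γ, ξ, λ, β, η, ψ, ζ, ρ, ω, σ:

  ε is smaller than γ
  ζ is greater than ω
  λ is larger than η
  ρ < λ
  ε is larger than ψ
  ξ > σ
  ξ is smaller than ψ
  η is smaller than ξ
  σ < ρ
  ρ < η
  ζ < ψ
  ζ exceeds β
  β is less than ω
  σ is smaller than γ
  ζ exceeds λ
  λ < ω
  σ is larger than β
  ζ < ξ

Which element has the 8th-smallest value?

The consecutive relations fix a unique order: β < σ < ρ < η < λ < ω < ζ < ξ < ψ < ε < γ.
The 8th smallest is ξ.

ξ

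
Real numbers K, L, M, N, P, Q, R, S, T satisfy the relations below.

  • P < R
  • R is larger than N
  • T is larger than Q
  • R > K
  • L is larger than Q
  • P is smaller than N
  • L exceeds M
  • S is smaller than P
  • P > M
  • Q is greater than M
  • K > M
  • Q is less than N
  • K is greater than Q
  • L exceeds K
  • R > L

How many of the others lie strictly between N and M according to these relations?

2

Chaining upward from M reaches: Q, T, K, P, L, R.
Chaining downward from N reaches: Q, S, P.
Strictly between M and N are those in both lists: Q, P — 2 elements.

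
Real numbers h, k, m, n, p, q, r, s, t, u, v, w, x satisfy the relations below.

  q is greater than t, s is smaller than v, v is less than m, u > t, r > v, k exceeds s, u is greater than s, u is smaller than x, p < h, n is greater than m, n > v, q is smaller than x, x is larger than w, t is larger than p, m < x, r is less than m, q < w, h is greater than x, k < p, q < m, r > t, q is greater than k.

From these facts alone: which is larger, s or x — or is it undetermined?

x

Chaining the given relations: s < k < p < t < q < m < x.
So x is larger.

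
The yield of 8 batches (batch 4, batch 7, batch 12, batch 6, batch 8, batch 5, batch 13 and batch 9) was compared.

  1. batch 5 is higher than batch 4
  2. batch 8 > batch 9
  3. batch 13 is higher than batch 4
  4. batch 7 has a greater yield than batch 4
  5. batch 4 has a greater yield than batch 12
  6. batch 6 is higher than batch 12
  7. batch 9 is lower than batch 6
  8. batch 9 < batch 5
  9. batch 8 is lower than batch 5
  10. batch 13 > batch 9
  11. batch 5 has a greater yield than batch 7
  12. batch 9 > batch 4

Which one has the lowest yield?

batch 12

batch 4 is not least since batch 12 < batch 4; batch 9 is not least since batch 4 < batch 9; batch 8 is not least since batch 9 < batch 8; batch 7 is not least since batch 4 < batch 7; batch 6 is not least since batch 12 < batch 6; batch 5 is not least since batch 7 < batch 5; batch 13 is not least since batch 9 < batch 13.
Only batch 12 has nothing below it, so batch 12 is the lowest yield.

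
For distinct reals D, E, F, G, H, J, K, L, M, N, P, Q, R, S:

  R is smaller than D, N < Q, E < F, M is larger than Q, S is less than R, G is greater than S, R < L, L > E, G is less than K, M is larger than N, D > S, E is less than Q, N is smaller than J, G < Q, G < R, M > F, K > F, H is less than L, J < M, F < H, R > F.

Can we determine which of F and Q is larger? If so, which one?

undetermined

Following every chain through F: above F we get H, R, L, D, M, K; below F we get E.
Q is not reached, and no chain runs the other way from Q to F.
So the given relations leave the order of F and Q undetermined.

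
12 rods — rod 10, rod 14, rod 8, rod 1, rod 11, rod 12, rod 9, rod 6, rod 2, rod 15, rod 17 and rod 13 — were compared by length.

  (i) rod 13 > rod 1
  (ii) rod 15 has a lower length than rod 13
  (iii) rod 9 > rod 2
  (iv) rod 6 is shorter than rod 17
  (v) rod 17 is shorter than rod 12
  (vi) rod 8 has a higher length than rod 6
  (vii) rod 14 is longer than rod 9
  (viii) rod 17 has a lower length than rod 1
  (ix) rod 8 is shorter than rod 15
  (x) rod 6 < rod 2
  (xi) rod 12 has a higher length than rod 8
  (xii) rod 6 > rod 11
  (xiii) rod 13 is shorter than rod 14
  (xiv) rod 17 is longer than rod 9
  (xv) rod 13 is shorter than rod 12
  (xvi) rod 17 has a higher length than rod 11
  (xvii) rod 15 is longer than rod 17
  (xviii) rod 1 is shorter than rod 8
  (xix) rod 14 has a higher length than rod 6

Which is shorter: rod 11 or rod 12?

rod 11

rod 11 < rod 6 and rod 6 < rod 2 give rod 11 < rod 2.
Then rod 2 < rod 9 extends the chain to rod 9.
With rod 9 < rod 17: rod 11 < rod 6 < rod 2 < rod 9 < rod 17.
Then rod 17 < rod 1 extends the chain to rod 1.
With rod 1 < rod 8: rod 11 < rod 6 < rod 2 < rod 9 < rod 17 < rod 1 < rod 8.
Then rod 8 < rod 15 extends the chain to rod 15.
With rod 15 < rod 13: rod 11 < rod 6 < rod 2 < rod 9 < rod 17 < rod 1 < rod 8 < rod 15 < rod 13.
With rod 13 < rod 12: rod 11 < rod 6 < rod 2 < rod 9 < rod 17 < rod 1 < rod 8 < rod 15 < rod 13 < rod 12.
So rod 11 < rod 12; rod 11 is the shorter of the two.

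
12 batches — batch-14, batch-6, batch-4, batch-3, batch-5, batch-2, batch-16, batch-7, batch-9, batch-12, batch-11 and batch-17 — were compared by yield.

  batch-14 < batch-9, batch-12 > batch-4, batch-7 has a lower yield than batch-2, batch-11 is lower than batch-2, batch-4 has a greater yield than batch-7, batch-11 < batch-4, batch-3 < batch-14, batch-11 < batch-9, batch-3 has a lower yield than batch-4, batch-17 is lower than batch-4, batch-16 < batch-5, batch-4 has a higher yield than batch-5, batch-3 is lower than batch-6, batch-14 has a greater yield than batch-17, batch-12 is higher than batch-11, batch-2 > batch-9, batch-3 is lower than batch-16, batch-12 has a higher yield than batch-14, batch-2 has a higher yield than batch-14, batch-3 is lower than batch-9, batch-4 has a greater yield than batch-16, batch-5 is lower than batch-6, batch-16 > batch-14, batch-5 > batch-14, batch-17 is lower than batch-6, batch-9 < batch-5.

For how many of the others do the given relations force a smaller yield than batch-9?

4

From batch-9 the given relations immediately reach batch-11, batch-3, batch-14.
From those, batch-17 — 4 in total.
No other element is forced below batch-9 by the given relations, so the count is 4.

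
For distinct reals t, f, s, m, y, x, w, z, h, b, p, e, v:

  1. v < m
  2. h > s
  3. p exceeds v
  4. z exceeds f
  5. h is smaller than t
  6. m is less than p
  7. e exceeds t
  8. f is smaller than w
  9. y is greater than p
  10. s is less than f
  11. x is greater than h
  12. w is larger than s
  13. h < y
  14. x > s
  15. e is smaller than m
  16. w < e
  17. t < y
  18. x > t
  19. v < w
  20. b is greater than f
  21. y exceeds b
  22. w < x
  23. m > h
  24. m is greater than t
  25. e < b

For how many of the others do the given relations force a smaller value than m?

The elements the relations force below m are s, f, h, v, w, t, e — no chain reaches any other.
That is 7.

7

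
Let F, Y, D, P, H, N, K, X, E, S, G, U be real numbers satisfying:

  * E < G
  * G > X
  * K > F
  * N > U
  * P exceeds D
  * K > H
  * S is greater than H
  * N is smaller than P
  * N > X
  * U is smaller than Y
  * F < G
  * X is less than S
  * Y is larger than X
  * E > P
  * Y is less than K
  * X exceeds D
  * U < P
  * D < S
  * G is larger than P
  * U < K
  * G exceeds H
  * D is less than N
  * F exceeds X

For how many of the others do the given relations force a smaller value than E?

From E the given relations immediately reach P.
From those, D, U, N — 4 in total.
From those, X — 5 in total.
No other element is forced below E by the given relations, so the count is 5.

5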